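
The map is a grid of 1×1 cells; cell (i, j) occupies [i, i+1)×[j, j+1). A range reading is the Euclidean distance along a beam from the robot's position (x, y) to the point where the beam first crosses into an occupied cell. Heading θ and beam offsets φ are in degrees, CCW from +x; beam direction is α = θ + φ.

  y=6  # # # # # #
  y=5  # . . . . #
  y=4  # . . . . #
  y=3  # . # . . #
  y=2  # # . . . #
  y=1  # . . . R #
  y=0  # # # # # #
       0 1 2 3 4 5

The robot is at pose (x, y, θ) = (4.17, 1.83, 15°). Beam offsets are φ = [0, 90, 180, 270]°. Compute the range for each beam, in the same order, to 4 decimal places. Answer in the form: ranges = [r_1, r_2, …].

beam 1: φ=0°, α=15°
  dir = (cos 15°, sin 15°) = (0.9659, 0.2588); from cell (4,1)
  next x-line at t=0.8593, next y-line at t=0.6568; Δt_x=1.0353, Δt_y=3.8637
    y: enter (4,2) at t=0.6568
    x: enter (5,2) at t=0.8593 ← occupied
  → r_1 = 0.8593
beam 2: φ=90°, α=105°
  dir = (cos 105°, sin 105°) = (-0.2588, 0.9659); from cell (4,1)
  next x-line at t=0.6568, next y-line at t=0.1760; Δt_x=3.8637, Δt_y=1.0353
    y: enter (4,2) at t=0.1760
    x: enter (3,2) at t=0.6568
    y: enter (3,3) at t=1.2113
    y: enter (3,4) at t=2.2465
    y: enter (3,5) at t=3.2818
    y: enter (3,6) at t=4.3171 ← occupied
  → r_2 = 4.3171
beam 3: φ=180°, α=195°
  dir = (cos 195°, sin 195°) = (-0.9659, -0.2588); from cell (4,1)
  next x-line at t=0.1760, next y-line at t=3.2069; Δt_x=1.0353, Δt_y=3.8637
    x: enter (3,1) at t=0.1760
    x: enter (2,1) at t=1.2113
    x: enter (1,1) at t=2.2465
    y: enter (1,0) at t=3.2069 ← occupied
  → r_3 = 3.2069
beam 4: φ=270°, α=285°
  dir = (cos 285°, sin 285°) = (0.2588, -0.9659); from cell (4,1)
  next x-line at t=3.2069, next y-line at t=0.8593; Δt_x=3.8637, Δt_y=1.0353
    y: enter (4,0) at t=0.8593 ← occupied
  → r_4 = 0.8593

ranges = [0.8593, 4.3171, 3.2069, 0.8593]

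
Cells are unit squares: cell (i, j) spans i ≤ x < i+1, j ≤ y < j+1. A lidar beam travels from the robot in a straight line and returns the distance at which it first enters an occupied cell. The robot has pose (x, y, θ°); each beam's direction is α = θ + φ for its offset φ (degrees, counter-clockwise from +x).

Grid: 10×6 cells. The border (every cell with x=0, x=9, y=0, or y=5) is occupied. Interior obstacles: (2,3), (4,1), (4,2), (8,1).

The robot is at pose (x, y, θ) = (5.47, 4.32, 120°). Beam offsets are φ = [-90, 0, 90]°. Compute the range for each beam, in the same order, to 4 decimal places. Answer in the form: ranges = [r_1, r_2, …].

ranges = [1.3600, 0.7852, 5.1615]

beam 1: φ=-90°, α=30°
  direction (0.8660, 0.5000); cell (5,4); t to first gridline: x 0.6120, y 1.3600 (then +1.1547 / +2.0000)
    (6,4) via x @ 0.6120
    (6,5) via y @ 1.3600  # hit
  → r_1 = 1.3600
beam 2: φ=0°, α=120°
  direction (-0.5000, 0.8660); cell (5,4); t to first gridline: x 0.9400, y 0.7852 (then +2.0000 / +1.1547)
    (5,5) via y @ 0.7852  # hit
  → r_2 = 0.7852
beam 3: φ=90°, α=210°
  direction (-0.8660, -0.5000); cell (5,4); t to first gridline: x 0.5427, y 0.6400 (then +1.1547 / +2.0000)
    (4,4) via x @ 0.5427
    (4,3) via y @ 0.6400
    (3,3) via x @ 1.6974
    (3,2) via y @ 2.6400
    (2,2) via x @ 2.8521
    (1,2) via x @ 4.0068
    (1,1) via y @ 4.6400
    (0,1) via x @ 5.1615  # hit
  → r_3 = 5.1615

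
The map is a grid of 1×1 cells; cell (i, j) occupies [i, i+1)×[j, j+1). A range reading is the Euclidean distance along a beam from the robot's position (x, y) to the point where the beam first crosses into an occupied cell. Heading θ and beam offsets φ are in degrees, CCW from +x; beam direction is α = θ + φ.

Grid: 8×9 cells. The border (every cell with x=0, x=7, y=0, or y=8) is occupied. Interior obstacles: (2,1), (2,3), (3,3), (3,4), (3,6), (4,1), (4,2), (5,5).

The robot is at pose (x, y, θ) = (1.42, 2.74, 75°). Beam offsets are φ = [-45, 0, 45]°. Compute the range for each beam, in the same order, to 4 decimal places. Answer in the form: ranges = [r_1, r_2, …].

ranges = [0.6697, 5.4456, 0.8400]

beam 1: φ=-45°, α=30°
  direction (0.8660, 0.5000); cell (1,2); t to first gridline: x 0.6697, y 0.5200 (then +1.1547 / +2.0000)
    (1,3) via y @ 0.5200
    (2,3) via x @ 0.6697  # hit
  → r_1 = 0.6697
beam 2: φ=0°, α=75°
  direction (0.2588, 0.9659); cell (1,2); t to first gridline: x 2.2409, y 0.2692 (then +3.8637 / +1.0353)
    (1,3) via y @ 0.2692
    (1,4) via y @ 1.3044
    (2,4) via x @ 2.2409
    (2,5) via y @ 2.3397
    (2,6) via y @ 3.3750
    (2,7) via y @ 4.4103
    (2,8) via y @ 5.4456  # hit
  → r_2 = 5.4456
beam 3: φ=45°, α=120°
  direction (-0.5000, 0.8660); cell (1,2); t to first gridline: x 0.8400, y 0.3002 (then +2.0000 / +1.1547)
    (1,3) via y @ 0.3002
    (0,3) via x @ 0.8400  # hit
  → r_3 = 0.8400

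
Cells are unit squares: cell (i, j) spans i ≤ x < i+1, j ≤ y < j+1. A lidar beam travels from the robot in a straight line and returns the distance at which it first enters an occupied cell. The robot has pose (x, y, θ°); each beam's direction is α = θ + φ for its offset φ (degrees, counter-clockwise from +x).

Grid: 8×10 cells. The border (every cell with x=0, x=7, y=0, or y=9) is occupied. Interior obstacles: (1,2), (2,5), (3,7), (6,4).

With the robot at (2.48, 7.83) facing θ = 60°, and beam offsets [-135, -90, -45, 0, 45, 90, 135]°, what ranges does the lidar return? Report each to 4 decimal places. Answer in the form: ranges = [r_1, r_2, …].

beam 1: φ=-135°, α=285°
  d=(0.2588,-0.9659)  start (2,7)  tX=2.0091 tY=0.8593  stride 1/|dx|=3.8637 1/|dy|=1.0353
    cross y-line → (2,6), t=0.8593
    cross y-line → (2,5), t=1.8946 (wall)
  → r_1 = 1.8946
beam 2: φ=-90°, α=330°
  d=(0.8660,-0.5000)  start (2,7)  tX=0.6004 tY=1.6600  stride 1/|dx|=1.1547 1/|dy|=2.0000
    cross x-line → (3,7), t=0.6004 (wall)
  → r_2 = 0.6004
beam 3: φ=-45°, α=15°
  d=(0.9659,0.2588)  start (2,7)  tX=0.5383 tY=0.6568  stride 1/|dx|=1.0353 1/|dy|=3.8637
    cross x-line → (3,7), t=0.5383 (wall)
  → r_3 = 0.5383
beam 4: φ=0°, α=60°
  d=(0.5000,0.8660)  start (2,7)  tX=1.0400 tY=0.1963  stride 1/|dx|=2.0000 1/|dy|=1.1547
    cross y-line → (2,8), t=0.1963
    cross x-line → (3,8), t=1.0400
    cross y-line → (3,9), t=1.3510 (wall)
  → r_4 = 1.3510
beam 5: φ=45°, α=105°
  d=(-0.2588,0.9659)  start (2,7)  tX=1.8546 tY=0.1760  stride 1/|dx|=3.8637 1/|dy|=1.0353
    cross y-line → (2,8), t=0.1760
    cross y-line → (2,9), t=1.2113 (wall)
  → r_5 = 1.2113
beam 6: φ=90°, α=150°
  d=(-0.8660,0.5000)  start (2,7)  tX=0.5543 tY=0.3400  stride 1/|dx|=1.1547 1/|dy|=2.0000
    cross y-line → (2,8), t=0.3400
    cross x-line → (1,8), t=0.5543
    cross x-line → (0,8), t=1.7090 (wall)
  → r_6 = 1.7090
beam 7: φ=135°, α=195°
  d=(-0.9659,-0.2588)  start (2,7)  tX=0.4969 tY=3.2069  stride 1/|dx|=1.0353 1/|dy|=3.8637
    cross x-line → (1,7), t=0.4969
    cross x-line → (0,7), t=1.5322 (wall)
  → r_7 = 1.5322

ranges = [1.8946, 0.6004, 0.5383, 1.3510, 1.2113, 1.7090, 1.5322]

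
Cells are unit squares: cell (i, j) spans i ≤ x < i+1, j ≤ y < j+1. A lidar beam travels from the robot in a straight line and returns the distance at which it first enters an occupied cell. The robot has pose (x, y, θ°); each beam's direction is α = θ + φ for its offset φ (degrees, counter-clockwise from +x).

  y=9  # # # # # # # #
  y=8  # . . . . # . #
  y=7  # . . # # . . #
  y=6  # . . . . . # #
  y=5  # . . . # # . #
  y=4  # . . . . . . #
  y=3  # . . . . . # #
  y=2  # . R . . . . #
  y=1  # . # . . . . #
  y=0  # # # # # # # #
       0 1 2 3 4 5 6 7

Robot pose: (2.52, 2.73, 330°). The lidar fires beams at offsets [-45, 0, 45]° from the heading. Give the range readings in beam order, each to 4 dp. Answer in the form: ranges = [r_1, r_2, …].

beam 1: φ=-45°, α=285°
  direction (0.2588, -0.9659); cell (2,2); t to first gridline: x 1.8546, y 0.7558 (then +3.8637 / +1.0353)
    (2,1) via y @ 0.7558  # hit
  → r_1 = 0.7558
beam 2: φ=0°, α=330°
  direction (0.8660, -0.5000); cell (2,2); t to first gridline: x 0.5543, y 1.4600 (then +1.1547 / +2.0000)
    (3,2) via x @ 0.5543
    (3,1) via y @ 1.4600
    (4,1) via x @ 1.7090
    (5,1) via x @ 2.8637
    (5,0) via y @ 3.4600  # hit
  → r_2 = 3.4600
beam 3: φ=45°, α=15°
  direction (0.9659, 0.2588); cell (2,2); t to first gridline: x 0.4969, y 1.0432 (then +1.0353 / +3.8637)
    (3,2) via x @ 0.4969
    (3,3) via y @ 1.0432
    (4,3) via x @ 1.5322
    (5,3) via x @ 2.5675
    (6,3) via x @ 3.6028  # hit
  → r_3 = 3.6028

ranges = [0.7558, 3.4600, 3.6028]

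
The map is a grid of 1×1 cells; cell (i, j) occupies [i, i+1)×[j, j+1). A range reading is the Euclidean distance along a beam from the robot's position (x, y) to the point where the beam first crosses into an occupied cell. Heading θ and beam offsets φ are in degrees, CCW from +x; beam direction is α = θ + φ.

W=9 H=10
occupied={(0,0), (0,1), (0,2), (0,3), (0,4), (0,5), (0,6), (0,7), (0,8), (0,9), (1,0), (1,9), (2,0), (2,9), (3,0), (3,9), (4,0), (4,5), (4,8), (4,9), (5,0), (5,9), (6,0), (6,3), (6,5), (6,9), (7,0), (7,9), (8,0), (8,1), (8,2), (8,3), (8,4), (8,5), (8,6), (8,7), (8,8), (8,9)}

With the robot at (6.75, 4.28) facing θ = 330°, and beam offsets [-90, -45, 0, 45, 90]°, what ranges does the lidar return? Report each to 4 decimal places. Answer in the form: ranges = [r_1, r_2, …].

ranges = [0.3233, 0.2899, 1.4434, 1.2941, 2.5000]

beam 1: φ=-90°, α=240°
  cosα=-0.5000 sinα=-0.8660 | (6,4) | tMaxX 1.5000 tMaxY 0.3233 | tΔX 2.0000 tΔY 1.1547
    t=0.3233 [y] (6,3) — stop
  → r_1 = 0.3233
beam 2: φ=-45°, α=285°
  cosα=0.2588 sinα=-0.9659 | (6,4) | tMaxX 0.9659 tMaxY 0.2899 | tΔX 3.8637 tΔY 1.0353
    t=0.2899 [y] (6,3) — stop
  → r_2 = 0.2899
beam 3: φ=0°, α=330°
  cosα=0.8660 sinα=-0.5000 | (6,4) | tMaxX 0.2887 tMaxY 0.5600 | tΔX 1.1547 tΔY 2.0000
    t=0.2887 [x] (7,4)
    t=0.5600 [y] (7,3)
    t=1.4434 [x] (8,3) — stop
  → r_3 = 1.4434
beam 4: φ=45°, α=15°
  cosα=0.9659 sinα=0.2588 | (6,4) | tMaxX 0.2588 tMaxY 2.7819 | tΔX 1.0353 tΔY 3.8637
    t=0.2588 [x] (7,4)
    t=1.2941 [x] (8,4) — stop
  → r_4 = 1.2941
beam 5: φ=90°, α=60°
  cosα=0.5000 sinα=0.8660 | (6,4) | tMaxX 0.5000 tMaxY 0.8314 | tΔX 2.0000 tΔY 1.1547
    t=0.5000 [x] (7,4)
    t=0.8314 [y] (7,5)
    t=1.9861 [y] (7,6)
    t=2.5000 [x] (8,6) — stop
  → r_5 = 2.5000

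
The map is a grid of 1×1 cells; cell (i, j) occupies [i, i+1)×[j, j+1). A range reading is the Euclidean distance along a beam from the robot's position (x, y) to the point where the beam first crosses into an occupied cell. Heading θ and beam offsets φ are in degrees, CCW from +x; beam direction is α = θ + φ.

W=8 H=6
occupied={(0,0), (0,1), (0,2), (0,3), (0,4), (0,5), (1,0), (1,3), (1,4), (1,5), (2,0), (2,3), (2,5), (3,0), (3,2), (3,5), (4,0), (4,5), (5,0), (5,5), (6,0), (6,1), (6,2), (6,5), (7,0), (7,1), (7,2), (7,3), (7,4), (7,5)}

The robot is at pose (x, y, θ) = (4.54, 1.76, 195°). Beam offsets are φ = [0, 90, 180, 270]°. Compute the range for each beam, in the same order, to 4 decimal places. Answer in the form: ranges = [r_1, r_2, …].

beam 1: φ=0°, α=195°
  dir = (cos 195°, sin 195°) = (-0.9659, -0.2588); from cell (4,1)
  next x-line at t=0.5590, next y-line at t=2.9364; Δt_x=1.0353, Δt_y=3.8637
    x: enter (3,1) at t=0.5590
    x: enter (2,1) at t=1.5943
    x: enter (1,1) at t=2.6296
    y: enter (1,0) at t=2.9364 ← occupied
  → r_1 = 2.9364
beam 2: φ=90°, α=285°
  dir = (cos 285°, sin 285°) = (0.2588, -0.9659); from cell (4,1)
  next x-line at t=1.7773, next y-line at t=0.7868; Δt_x=3.8637, Δt_y=1.0353
    y: enter (4,0) at t=0.7868 ← occupied
  → r_2 = 0.7868
beam 3: φ=180°, α=15°
  dir = (cos 15°, sin 15°) = (0.9659, 0.2588); from cell (4,1)
  next x-line at t=0.4762, next y-line at t=0.9273; Δt_x=1.0353, Δt_y=3.8637
    x: enter (5,1) at t=0.4762
    y: enter (5,2) at t=0.9273
    x: enter (6,2) at t=1.5115 ← occupied
  → r_3 = 1.5115
beam 4: φ=270°, α=105°
  dir = (cos 105°, sin 105°) = (-0.2588, 0.9659); from cell (4,1)
  next x-line at t=2.0864, next y-line at t=0.2485; Δt_x=3.8637, Δt_y=1.0353
    y: enter (4,2) at t=0.2485
    y: enter (4,3) at t=1.2837
    x: enter (3,3) at t=2.0864
    y: enter (3,4) at t=2.3190
    y: enter (3,5) at t=3.3543 ← occupied
  → r_4 = 3.3543

ranges = [2.9364, 0.7868, 1.5115, 3.3543]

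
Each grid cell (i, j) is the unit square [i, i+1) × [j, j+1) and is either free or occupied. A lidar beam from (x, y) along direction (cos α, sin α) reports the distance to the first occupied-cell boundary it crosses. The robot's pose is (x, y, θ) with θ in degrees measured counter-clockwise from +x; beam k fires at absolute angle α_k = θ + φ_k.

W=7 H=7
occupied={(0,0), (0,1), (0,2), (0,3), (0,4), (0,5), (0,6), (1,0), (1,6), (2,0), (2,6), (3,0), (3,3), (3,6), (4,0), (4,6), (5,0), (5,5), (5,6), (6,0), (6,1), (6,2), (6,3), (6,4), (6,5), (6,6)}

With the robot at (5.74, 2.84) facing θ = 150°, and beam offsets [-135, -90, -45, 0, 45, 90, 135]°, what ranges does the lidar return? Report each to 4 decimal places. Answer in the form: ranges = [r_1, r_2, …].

ranges = [0.2692, 0.5200, 2.2362, 2.0092, 4.9072, 2.1246, 1.0046]

beam 1: φ=-135°, α=15°
  direction (0.9659, 0.2588); cell (5,2); t to first gridline: x 0.2692, y 0.6182 (then +1.0353 / +3.8637)
    (6,2) via x @ 0.2692  # hit
  → r_1 = 0.2692
beam 2: φ=-90°, α=60°
  direction (0.5000, 0.8660); cell (5,2); t to first gridline: x 0.5200, y 0.1848 (then +2.0000 / +1.1547)
    (5,3) via y @ 0.1848
    (6,3) via x @ 0.5200  # hit
  → r_2 = 0.5200
beam 3: φ=-45°, α=105°
  direction (-0.2588, 0.9659); cell (5,2); t to first gridline: x 2.8591, y 0.1656 (then +3.8637 / +1.0353)
    (5,3) via y @ 0.1656
    (5,4) via y @ 1.2009
    (5,5) via y @ 2.2362  # hit
  → r_3 = 2.2362
beam 4: φ=0°, α=150°
  direction (-0.8660, 0.5000); cell (5,2); t to first gridline: x 0.8545, y 0.3200 (then +1.1547 / +2.0000)
    (5,3) via y @ 0.3200
    (4,3) via x @ 0.8545
    (3,3) via x @ 2.0092  # hit
  → r_4 = 2.0092
beam 5: φ=45°, α=195°
  direction (-0.9659, -0.2588); cell (5,2); t to first gridline: x 0.7661, y 3.2455 (then +1.0353 / +3.8637)
    (4,2) via x @ 0.7661
    (3,2) via x @ 1.8014
    (2,2) via x @ 2.8367
    (2,1) via y @ 3.2455
    (1,1) via x @ 3.8719
    (0,1) via x @ 4.9072  # hit
  → r_5 = 4.9072
beam 6: φ=90°, α=240°
  direction (-0.5000, -0.8660); cell (5,2); t to first gridline: x 1.4800, y 0.9699 (then +2.0000 / +1.1547)
    (5,1) via y @ 0.9699
    (4,1) via x @ 1.4800
    (4,0) via y @ 2.1246  # hit
  → r_6 = 2.1246
beam 7: φ=135°, α=285°
  direction (0.2588, -0.9659); cell (5,2); t to first gridline: x 1.0046, y 0.8696 (then +3.8637 / +1.0353)
    (5,1) via y @ 0.8696
    (6,1) via x @ 1.0046  # hit
  → r_7 = 1.0046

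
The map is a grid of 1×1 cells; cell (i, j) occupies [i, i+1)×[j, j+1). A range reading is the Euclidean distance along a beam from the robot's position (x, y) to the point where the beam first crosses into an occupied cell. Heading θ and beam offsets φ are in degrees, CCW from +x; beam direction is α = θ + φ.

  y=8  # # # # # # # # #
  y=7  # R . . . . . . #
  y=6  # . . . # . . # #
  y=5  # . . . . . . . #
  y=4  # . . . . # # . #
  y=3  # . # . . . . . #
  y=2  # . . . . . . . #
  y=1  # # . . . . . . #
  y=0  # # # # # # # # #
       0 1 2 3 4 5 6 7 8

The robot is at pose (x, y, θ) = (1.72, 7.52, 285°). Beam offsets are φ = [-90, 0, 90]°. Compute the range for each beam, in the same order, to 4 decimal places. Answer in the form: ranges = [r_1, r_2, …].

ranges = [0.7454, 3.6442, 1.8546]

beam 1: φ=-90°, α=195°
  d=(-0.9659,-0.2588)  start (1,7)  tX=0.7454 tY=2.0091  stride 1/|dx|=1.0353 1/|dy|=3.8637
    cross x-line → (0,7), t=0.7454 (wall)
  → r_1 = 0.7454
beam 2: φ=0°, α=285°
  d=(0.2588,-0.9659)  start (1,7)  tX=1.0818 tY=0.5383  stride 1/|dx|=3.8637 1/|dy|=1.0353
    cross y-line → (1,6), t=0.5383
    cross x-line → (2,6), t=1.0818
    cross y-line → (2,5), t=1.5736
    cross y-line → (2,4), t=2.6089
    cross y-line → (2,3), t=3.6442 (wall)
  → r_2 = 3.6442
beam 3: φ=90°, α=15°
  d=(0.9659,0.2588)  start (1,7)  tX=0.2899 tY=1.8546  stride 1/|dx|=1.0353 1/|dy|=3.8637
    cross x-line → (2,7), t=0.2899
    cross x-line → (3,7), t=1.3252
    cross y-line → (3,8), t=1.8546 (wall)
  → r_3 = 1.8546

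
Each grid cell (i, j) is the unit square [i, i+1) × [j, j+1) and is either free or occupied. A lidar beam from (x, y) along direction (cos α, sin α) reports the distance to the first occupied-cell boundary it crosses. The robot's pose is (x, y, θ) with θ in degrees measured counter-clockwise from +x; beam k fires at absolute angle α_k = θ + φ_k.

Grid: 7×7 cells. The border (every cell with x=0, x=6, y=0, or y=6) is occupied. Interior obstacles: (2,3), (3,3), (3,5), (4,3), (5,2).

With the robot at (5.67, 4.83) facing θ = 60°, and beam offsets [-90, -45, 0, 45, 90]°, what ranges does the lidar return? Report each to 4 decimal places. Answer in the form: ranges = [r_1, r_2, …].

ranges = [0.3811, 0.3416, 0.6600, 1.2113, 1.9283]

beam 1: φ=-90°, α=330°
  direction (0.8660, -0.5000); cell (5,4); t to first gridline: x 0.3811, y 1.6600 (then +1.1547 / +2.0000)
    (6,4) via x @ 0.3811  # hit
  → r_1 = 0.3811
beam 2: φ=-45°, α=15°
  direction (0.9659, 0.2588); cell (5,4); t to first gridline: x 0.3416, y 0.6568 (then +1.0353 / +3.8637)
    (6,4) via x @ 0.3416  # hit
  → r_2 = 0.3416
beam 3: φ=0°, α=60°
  direction (0.5000, 0.8660); cell (5,4); t to first gridline: x 0.6600, y 0.1963 (then +2.0000 / +1.1547)
    (5,5) via y @ 0.1963
    (6,5) via x @ 0.6600  # hit
  → r_3 = 0.6600
beam 4: φ=45°, α=105°
  direction (-0.2588, 0.9659); cell (5,4); t to first gridline: x 2.5887, y 0.1760 (then +3.8637 / +1.0353)
    (5,5) via y @ 0.1760
    (5,6) via y @ 1.2113  # hit
  → r_4 = 1.2113
beam 5: φ=90°, α=150°
  direction (-0.8660, 0.5000); cell (5,4); t to first gridline: x 0.7736, y 0.3400 (then +1.1547 / +2.0000)
    (5,5) via y @ 0.3400
    (4,5) via x @ 0.7736
    (3,5) via x @ 1.9283  # hit
  → r_5 = 1.9283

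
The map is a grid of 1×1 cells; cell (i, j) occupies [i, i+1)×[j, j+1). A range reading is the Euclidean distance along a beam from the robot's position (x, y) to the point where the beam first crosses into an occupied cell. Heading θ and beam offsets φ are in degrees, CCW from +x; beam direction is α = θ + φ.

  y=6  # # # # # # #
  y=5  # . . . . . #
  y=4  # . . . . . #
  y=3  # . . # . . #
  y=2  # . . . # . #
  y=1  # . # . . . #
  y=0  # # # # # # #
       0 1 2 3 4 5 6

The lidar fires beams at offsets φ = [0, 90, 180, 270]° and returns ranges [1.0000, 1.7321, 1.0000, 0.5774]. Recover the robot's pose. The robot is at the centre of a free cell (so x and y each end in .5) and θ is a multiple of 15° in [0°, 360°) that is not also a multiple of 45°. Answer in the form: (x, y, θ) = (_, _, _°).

Candidates: 22 free-cell centres × 16 headings = 352 poses. Raycast each; keep the one whose scan matches to 4 dp.
  (2.5, 4.5, 330°): beam 3 = 1.7321 ≠ 1.0000 ✗
  (3.5, 2.5, 240°): beam 2 = 0.5774 ≠ 1.7321 ✗
  (1.5, 1.5, 165°): beam 1 = 0.5176 ≠ 1.0000 ✗
  (1.5, 2.5, 210°): beam 1 = 0.5774 ≠ 1.0000 ✗
  …
  (1.5, 2.5, 300°): r_1=1.0000, r_2=1.7321, r_3=1.0000, r_4=0.5774 — all match ✓
No second candidate reproduces the full scan.

(x, y, θ) = (1.5, 2.5, 300°)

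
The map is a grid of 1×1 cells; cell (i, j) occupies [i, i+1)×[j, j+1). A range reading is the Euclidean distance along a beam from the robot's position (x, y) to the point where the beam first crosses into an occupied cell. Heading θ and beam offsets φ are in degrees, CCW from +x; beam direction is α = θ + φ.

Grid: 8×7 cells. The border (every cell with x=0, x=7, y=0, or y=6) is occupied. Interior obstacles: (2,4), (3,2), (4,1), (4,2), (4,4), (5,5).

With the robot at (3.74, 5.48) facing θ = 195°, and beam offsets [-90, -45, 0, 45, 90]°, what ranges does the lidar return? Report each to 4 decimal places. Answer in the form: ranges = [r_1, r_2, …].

ranges = [0.5383, 1.0400, 2.8367, 1.4800, 1.0046]

beam 1: φ=-90°, α=105°
  direction (-0.2588, 0.9659); cell (3,5); t to first gridline: x 2.8591, y 0.5383 (then +3.8637 / +1.0353)
    (3,6) via y @ 0.5383  # hit
  → r_1 = 0.5383
beam 2: φ=-45°, α=150°
  direction (-0.8660, 0.5000); cell (3,5); t to first gridline: x 0.8545, y 1.0400 (then +1.1547 / +2.0000)
    (2,5) via x @ 0.8545
    (2,6) via y @ 1.0400  # hit
  → r_2 = 1.0400
beam 3: φ=0°, α=195°
  direction (-0.9659, -0.2588); cell (3,5); t to first gridline: x 0.7661, y 1.8546 (then +1.0353 / +3.8637)
    (2,5) via x @ 0.7661
    (1,5) via x @ 1.8014
    (1,4) via y @ 1.8546
    (0,4) via x @ 2.8367  # hit
  → r_3 = 2.8367
beam 4: φ=45°, α=240°
  direction (-0.5000, -0.8660); cell (3,5); t to first gridline: x 1.4800, y 0.5543 (then +2.0000 / +1.1547)
    (3,4) via y @ 0.5543
    (2,4) via x @ 1.4800  # hit
  → r_4 = 1.4800
beam 5: φ=90°, α=285°
  direction (0.2588, -0.9659); cell (3,5); t to first gridline: x 1.0046, y 0.4969 (then +3.8637 / +1.0353)
    (3,4) via y @ 0.4969
    (4,4) via x @ 1.0046  # hit
  → r_5 = 1.0046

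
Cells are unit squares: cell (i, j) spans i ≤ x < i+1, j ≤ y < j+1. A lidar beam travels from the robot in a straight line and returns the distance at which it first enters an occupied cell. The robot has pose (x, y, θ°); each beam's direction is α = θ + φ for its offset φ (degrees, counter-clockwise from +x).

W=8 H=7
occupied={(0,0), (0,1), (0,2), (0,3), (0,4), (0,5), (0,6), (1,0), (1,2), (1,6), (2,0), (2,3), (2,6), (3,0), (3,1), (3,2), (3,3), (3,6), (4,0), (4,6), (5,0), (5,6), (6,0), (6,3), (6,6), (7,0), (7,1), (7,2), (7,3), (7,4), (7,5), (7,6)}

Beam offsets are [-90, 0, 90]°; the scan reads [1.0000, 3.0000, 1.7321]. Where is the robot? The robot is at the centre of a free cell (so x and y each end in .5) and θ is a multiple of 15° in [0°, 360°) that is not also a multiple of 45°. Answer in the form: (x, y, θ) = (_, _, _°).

(x, y, θ) = (5.5, 5.5, 240°)

Enumerate (i+0.5, j+0.5, θ) over the 24 free cells and 16 admissible headings. For each, cast all 3 beams and compare to the given ranges.
  (6.5, 5.5, 285°): beam 1 = 5.6940 ≠ 1.0000 ✗
  (2.5, 1.5, 165°): beam 1 = 1.5529 ≠ 1.0000 ✗
  (1.5, 1.5, 210°): beam 1 = 0.5774 ≠ 1.0000 ✗
  (5.5, 2.5, 330°): beam 1 = 1.7321 ≠ 1.0000 ✗
  …
  (5.5, 5.5, 240°): r_1=1.0000, r_2=3.0000, r_3=1.7321 — all match ✓
Unique over the lattice → pose = (5.5, 5.5, 240°).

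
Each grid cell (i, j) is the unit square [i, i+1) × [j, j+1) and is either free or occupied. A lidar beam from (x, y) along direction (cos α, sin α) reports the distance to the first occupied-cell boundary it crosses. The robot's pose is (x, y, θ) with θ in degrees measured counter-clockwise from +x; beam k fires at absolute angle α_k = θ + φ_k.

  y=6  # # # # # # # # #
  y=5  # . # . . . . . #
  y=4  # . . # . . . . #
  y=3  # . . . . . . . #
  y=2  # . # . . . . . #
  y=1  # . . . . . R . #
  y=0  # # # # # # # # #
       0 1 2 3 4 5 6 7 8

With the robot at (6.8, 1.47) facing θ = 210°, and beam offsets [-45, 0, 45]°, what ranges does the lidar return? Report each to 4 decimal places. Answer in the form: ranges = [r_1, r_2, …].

ranges = [3.9340, 0.9400, 0.4866]

beam 1: φ=-45°, α=165°
  direction (-0.9659, 0.2588); cell (6,1); t to first gridline: x 0.8282, y 2.0478 (then +1.0353 / +3.8637)
    (5,1) via x @ 0.8282
    (4,1) via x @ 1.8635
    (4,2) via y @ 2.0478
    (3,2) via x @ 2.8988
    (2,2) via x @ 3.9340  # hit
  → r_1 = 3.9340
beam 2: φ=0°, α=210°
  direction (-0.8660, -0.5000); cell (6,1); t to first gridline: x 0.9238, y 0.9400 (then +1.1547 / +2.0000)
    (5,1) via x @ 0.9238
    (5,0) via y @ 0.9400  # hit
  → r_2 = 0.9400
beam 3: φ=45°, α=255°
  direction (-0.2588, -0.9659); cell (6,1); t to first gridline: x 3.0910, y 0.4866 (then +3.8637 / +1.0353)
    (6,0) via y @ 0.4866  # hit
  → r_3 = 0.4866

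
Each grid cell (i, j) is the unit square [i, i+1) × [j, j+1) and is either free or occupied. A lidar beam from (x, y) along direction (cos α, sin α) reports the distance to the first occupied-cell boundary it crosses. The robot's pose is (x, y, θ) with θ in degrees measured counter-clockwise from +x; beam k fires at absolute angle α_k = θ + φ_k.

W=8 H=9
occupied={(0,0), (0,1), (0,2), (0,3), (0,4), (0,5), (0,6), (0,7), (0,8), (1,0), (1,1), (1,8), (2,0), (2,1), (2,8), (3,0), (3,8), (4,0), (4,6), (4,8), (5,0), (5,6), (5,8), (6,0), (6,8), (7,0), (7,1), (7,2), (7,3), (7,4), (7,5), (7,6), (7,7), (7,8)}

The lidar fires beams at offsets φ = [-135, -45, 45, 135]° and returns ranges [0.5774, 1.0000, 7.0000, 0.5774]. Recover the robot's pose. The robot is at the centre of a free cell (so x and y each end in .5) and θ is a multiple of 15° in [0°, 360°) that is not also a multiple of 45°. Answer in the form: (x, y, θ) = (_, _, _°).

The pose lattice has 38·16 = 608 candidates. Test each by forward raycasting.
  (4.5, 1.5, 330°): beam 1 = 1.5529 ≠ 0.5774 ✗
  (1.5, 3.5, 105°): beam 1 = 5.0000 ≠ 0.5774 ✗
  (5.5, 1.5, 300°): beam 1 = 4.6587 ≠ 0.5774 ✗
  (5.5, 5.5, 330°): beam 1 = 4.6587 ≠ 0.5774 ✗
  …
  (3.5, 1.5, 15°): r_1=0.5774, r_2=1.0000, r_3=7.0000, r_4=0.5774 — all match ✓
No second candidate reproduces the full scan.

(x, y, θ) = (3.5, 1.5, 15°)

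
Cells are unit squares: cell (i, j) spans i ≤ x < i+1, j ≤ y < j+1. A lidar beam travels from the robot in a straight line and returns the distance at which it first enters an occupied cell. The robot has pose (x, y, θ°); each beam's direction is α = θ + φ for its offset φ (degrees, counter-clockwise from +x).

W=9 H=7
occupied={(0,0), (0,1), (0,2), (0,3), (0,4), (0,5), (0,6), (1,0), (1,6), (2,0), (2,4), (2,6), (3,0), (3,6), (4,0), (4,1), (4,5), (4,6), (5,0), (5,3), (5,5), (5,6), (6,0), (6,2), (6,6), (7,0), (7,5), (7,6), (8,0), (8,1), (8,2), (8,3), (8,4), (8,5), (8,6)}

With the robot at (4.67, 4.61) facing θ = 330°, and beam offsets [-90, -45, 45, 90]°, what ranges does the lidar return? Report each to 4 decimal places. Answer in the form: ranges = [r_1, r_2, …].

beam 1: φ=-90°, α=240°
  cosα=-0.5000 sinα=-0.8660 | (4,4) | tMaxX 1.3400 tMaxY 0.7044 | tΔX 2.0000 tΔY 1.1547
    t=0.7044 [y] (4,3)
    t=1.3400 [x] (3,3)
    t=1.8591 [y] (3,2)
    t=3.0138 [y] (3,1)
    t=3.3400 [x] (2,1)
    t=4.1685 [y] (2,0) — stop
  → r_1 = 4.1685
beam 2: φ=-45°, α=285°
  cosα=0.2588 sinα=-0.9659 | (4,4) | tMaxX 1.2750 tMaxY 0.6315 | tΔX 3.8637 tΔY 1.0353
    t=0.6315 [y] (4,3)
    t=1.2750 [x] (5,3) — stop
  → r_2 = 1.2750
beam 3: φ=45°, α=15°
  cosα=0.9659 sinα=0.2588 | (4,4) | tMaxX 0.3416 tMaxY 1.5068 | tΔX 1.0353 tΔY 3.8637
    t=0.3416 [x] (5,4)
    t=1.3769 [x] (6,4)
    t=1.5068 [y] (6,5)
    t=2.4122 [x] (7,5) — stop
  → r_3 = 2.4122
beam 4: φ=90°, α=60°
  cosα=0.5000 sinα=0.8660 | (4,4) | tMaxX 0.6600 tMaxY 0.4503 | tΔX 2.0000 tΔY 1.1547
    t=0.4503 [y] (4,5) — stop
  → r_4 = 0.4503

ranges = [4.1685, 1.2750, 2.4122, 0.4503]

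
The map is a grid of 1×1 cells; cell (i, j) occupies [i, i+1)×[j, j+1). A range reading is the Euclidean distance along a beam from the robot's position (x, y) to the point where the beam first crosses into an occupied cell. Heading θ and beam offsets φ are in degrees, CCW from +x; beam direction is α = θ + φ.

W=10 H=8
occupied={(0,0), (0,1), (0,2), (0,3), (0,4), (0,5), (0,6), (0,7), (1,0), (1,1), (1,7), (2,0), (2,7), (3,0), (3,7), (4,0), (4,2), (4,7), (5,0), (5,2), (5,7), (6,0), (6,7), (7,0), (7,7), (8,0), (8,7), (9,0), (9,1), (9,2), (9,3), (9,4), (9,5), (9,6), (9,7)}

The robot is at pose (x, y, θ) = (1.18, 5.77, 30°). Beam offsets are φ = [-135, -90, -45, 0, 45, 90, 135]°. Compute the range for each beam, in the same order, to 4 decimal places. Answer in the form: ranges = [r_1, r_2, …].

ranges = [0.6955, 5.5079, 8.0959, 2.4600, 1.2734, 0.3600, 0.1863]

beam 1: φ=-135°, α=255°
  cosα=-0.2588 sinα=-0.9659 | (1,5) | tMaxX 0.6955 tMaxY 0.7972 | tΔX 3.8637 tΔY 1.0353
    t=0.6955 [x] (0,5) — stop
  → r_1 = 0.6955
beam 2: φ=-90°, α=300°
  cosα=0.5000 sinα=-0.8660 | (1,5) | tMaxX 1.6400 tMaxY 0.8891 | tΔX 2.0000 tΔY 1.1547
    t=0.8891 [y] (1,4)
    t=1.6400 [x] (2,4)
    t=2.0438 [y] (2,3)
    t=3.1985 [y] (2,2)
    t=3.6400 [x] (3,2)
    t=4.3532 [y] (3,1)
    t=5.5079 [y] (3,0) — stop
  → r_2 = 5.5079
beam 3: φ=-45°, α=345°
  cosα=0.9659 sinα=-0.2588 | (1,5) | tMaxX 0.8489 tMaxY 2.9751 | tΔX 1.0353 tΔY 3.8637
    t=0.8489 [x] (2,5)
    t=1.8842 [x] (3,5)
    t=2.9195 [x] (4,5)
    t=2.9751 [y] (4,4)
    t=3.9548 [x] (5,4)
    t=4.9900 [x] (6,4)
    t=6.0253 [x] (7,4)
    t=6.8388 [y] (7,3)
    t=7.0606 [x] (8,3)
    t=8.0959 [x] (9,3) — stop
  → r_3 = 8.0959
beam 4: φ=0°, α=30°
  cosα=0.8660 sinα=0.5000 | (1,5) | tMaxX 0.9469 tMaxY 0.4600 | tΔX 1.1547 tΔY 2.0000
    t=0.4600 [y] (1,6)
    t=0.9469 [x] (2,6)
    t=2.1016 [x] (3,6)
    t=2.4600 [y] (3,7) — stop
  → r_4 = 2.4600
beam 5: φ=45°, α=75°
  cosα=0.2588 sinα=0.9659 | (1,5) | tMaxX 3.1682 tMaxY 0.2381 | tΔX 3.8637 tΔY 1.0353
    t=0.2381 [y] (1,6)
    t=1.2734 [y] (1,7) — stop
  → r_5 = 1.2734
beam 6: φ=90°, α=120°
  cosα=-0.5000 sinα=0.8660 | (1,5) | tMaxX 0.3600 tMaxY 0.2656 | tΔX 2.0000 tΔY 1.1547
    t=0.2656 [y] (1,6)
    t=0.3600 [x] (0,6) — stop
  → r_6 = 0.3600
beam 7: φ=135°, α=165°
  cosα=-0.9659 sinα=0.2588 | (1,5) | tMaxX 0.1863 tMaxY 0.8887 | tΔX 1.0353 tΔY 3.8637
    t=0.1863 [x] (0,5) — stop
  → r_7 = 0.1863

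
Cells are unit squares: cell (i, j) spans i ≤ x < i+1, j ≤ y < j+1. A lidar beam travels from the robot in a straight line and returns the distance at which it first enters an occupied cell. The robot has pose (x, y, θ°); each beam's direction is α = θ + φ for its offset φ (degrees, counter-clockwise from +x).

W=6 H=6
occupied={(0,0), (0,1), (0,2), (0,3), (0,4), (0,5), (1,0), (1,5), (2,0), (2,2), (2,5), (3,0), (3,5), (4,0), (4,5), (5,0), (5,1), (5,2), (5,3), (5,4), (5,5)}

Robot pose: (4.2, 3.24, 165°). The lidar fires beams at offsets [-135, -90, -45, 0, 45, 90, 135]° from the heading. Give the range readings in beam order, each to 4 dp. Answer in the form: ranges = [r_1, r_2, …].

beam 1: φ=-135°, α=30°
  dir = (cos 30°, sin 30°) = (0.8660, 0.5000); from cell (4,3)
  next x-line at t=0.9238, next y-line at t=1.5200; Δt_x=1.1547, Δt_y=2.0000
    x: enter (5,3) at t=0.9238 ← occupied
  → r_1 = 0.9238
beam 2: φ=-90°, α=75°
  dir = (cos 75°, sin 75°) = (0.2588, 0.9659); from cell (4,3)
  next x-line at t=3.0910, next y-line at t=0.7868; Δt_x=3.8637, Δt_y=1.0353
    y: enter (4,4) at t=0.7868
    y: enter (4,5) at t=1.8221 ← occupied
  → r_2 = 1.8221
beam 3: φ=-45°, α=120°
  dir = (cos 120°, sin 120°) = (-0.5000, 0.8660); from cell (4,3)
  next x-line at t=0.4000, next y-line at t=0.8776; Δt_x=2.0000, Δt_y=1.1547
    x: enter (3,3) at t=0.4000
    y: enter (3,4) at t=0.8776
    y: enter (3,5) at t=2.0323 ← occupied
  → r_3 = 2.0323
beam 4: φ=0°, α=165°
  dir = (cos 165°, sin 165°) = (-0.9659, 0.2588); from cell (4,3)
  next x-line at t=0.2071, next y-line at t=2.9364; Δt_x=1.0353, Δt_y=3.8637
    x: enter (3,3) at t=0.2071
    x: enter (2,3) at t=1.2423
    x: enter (1,3) at t=2.2776
    y: enter (1,4) at t=2.9364
    x: enter (0,4) at t=3.3129 ← occupied
  → r_4 = 3.3129
beam 5: φ=45°, α=210°
  dir = (cos 210°, sin 210°) = (-0.8660, -0.5000); from cell (4,3)
  next x-line at t=0.2309, next y-line at t=0.4800; Δt_x=1.1547, Δt_y=2.0000
    x: enter (3,3) at t=0.2309
    y: enter (3,2) at t=0.4800
    x: enter (2,2) at t=1.3856 ← occupied
  → r_5 = 1.3856
beam 6: φ=90°, α=255°
  dir = (cos 255°, sin 255°) = (-0.2588, -0.9659); from cell (4,3)
  next x-line at t=0.7727, next y-line at t=0.2485; Δt_x=3.8637, Δt_y=1.0353
    y: enter (4,2) at t=0.2485
    x: enter (3,2) at t=0.7727
    y: enter (3,1) at t=1.2837
    y: enter (3,0) at t=2.3190 ← occupied
  → r_6 = 2.3190
beam 7: φ=135°, α=300°
  dir = (cos 300°, sin 300°) = (0.5000, -0.8660); from cell (4,3)
  next x-line at t=1.6000, next y-line at t=0.2771; Δt_x=2.0000, Δt_y=1.1547
    y: enter (4,2) at t=0.2771
    y: enter (4,1) at t=1.4318
    x: enter (5,1) at t=1.6000 ← occupied
  → r_7 = 1.6000

ranges = [0.9238, 1.8221, 2.0323, 3.3129, 1.3856, 2.3190, 1.6000]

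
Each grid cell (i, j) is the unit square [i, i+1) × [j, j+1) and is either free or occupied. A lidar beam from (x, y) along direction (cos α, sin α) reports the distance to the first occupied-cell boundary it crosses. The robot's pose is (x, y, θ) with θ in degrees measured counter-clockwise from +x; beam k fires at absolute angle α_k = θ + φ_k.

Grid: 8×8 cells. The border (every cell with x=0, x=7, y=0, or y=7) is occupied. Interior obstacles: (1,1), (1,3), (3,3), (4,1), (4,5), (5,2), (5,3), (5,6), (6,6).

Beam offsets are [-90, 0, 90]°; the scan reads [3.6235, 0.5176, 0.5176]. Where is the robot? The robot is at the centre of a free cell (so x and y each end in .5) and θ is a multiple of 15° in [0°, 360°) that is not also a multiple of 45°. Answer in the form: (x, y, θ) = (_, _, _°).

(x, y, θ) = (4.5, 6.5, 285°)

Candidates: 27 free-cell centres × 16 headings = 432 poses. Raycast each; keep the one whose scan matches to 4 dp.
  (5.5, 1.5, 195°): beam 1 = 0.5176 ≠ 3.6235 ✗
  (3.5, 2.5, 345°): beam 1 = 1.5529 ≠ 3.6235 ✗
  (5.5, 1.5, 345°): beam 1 = 0.5176 ≠ 3.6235 ✗
  (5.5, 5.5, 255°): beam 1 = 0.5176 ≠ 3.6235 ✗
  (4.5, 3.5, 195°): beam 1 = 1.5529 ≠ 3.6235 ✗
  …
  (4.5, 6.5, 285°): r_1=3.6235, r_2=0.5176, r_3=0.5176 — all match ✓
Unique over the lattice → pose = (4.5, 6.5, 285°).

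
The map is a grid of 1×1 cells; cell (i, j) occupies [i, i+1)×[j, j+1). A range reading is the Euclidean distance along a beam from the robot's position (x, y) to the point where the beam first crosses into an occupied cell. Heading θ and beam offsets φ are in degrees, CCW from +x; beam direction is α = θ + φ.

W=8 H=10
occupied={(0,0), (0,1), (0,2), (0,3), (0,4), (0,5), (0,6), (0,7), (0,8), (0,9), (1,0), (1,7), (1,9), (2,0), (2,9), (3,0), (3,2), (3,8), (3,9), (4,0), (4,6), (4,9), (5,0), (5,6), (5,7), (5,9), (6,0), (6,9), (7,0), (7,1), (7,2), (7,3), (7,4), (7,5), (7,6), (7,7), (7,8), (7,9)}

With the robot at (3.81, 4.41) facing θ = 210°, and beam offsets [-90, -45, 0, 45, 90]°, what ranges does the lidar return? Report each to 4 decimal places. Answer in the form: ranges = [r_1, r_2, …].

ranges = [3.6200, 2.9091, 3.2447, 1.4597, 3.9375]

beam 1: φ=-90°, α=120°
  d=(-0.5000,0.8660)  start (3,4)  tX=1.6200 tY=0.6813  stride 1/|dx|=2.0000 1/|dy|=1.1547
    cross y-line → (3,5), t=0.6813
    cross x-line → (2,5), t=1.6200
    cross y-line → (2,6), t=1.8360
    cross y-line → (2,7), t=2.9907
    cross x-line → (1,7), t=3.6200 (wall)
  → r_1 = 3.6200
beam 2: φ=-45°, α=165°
  d=(-0.9659,0.2588)  start (3,4)  tX=0.8386 tY=2.2796  stride 1/|dx|=1.0353 1/|dy|=3.8637
    cross x-line → (2,4), t=0.8386
    cross x-line → (1,4), t=1.8738
    cross y-line → (1,5), t=2.2796
    cross x-line → (0,5), t=2.9091 (wall)
  → r_2 = 2.9091
beam 3: φ=0°, α=210°
  d=(-0.8660,-0.5000)  start (3,4)  tX=0.9353 tY=0.8200  stride 1/|dx|=1.1547 1/|dy|=2.0000
    cross y-line → (3,3), t=0.8200
    cross x-line → (2,3), t=0.9353
    cross x-line → (1,3), t=2.0900
    cross y-line → (1,2), t=2.8200
    cross x-line → (0,2), t=3.2447 (wall)
  → r_3 = 3.2447
beam 4: φ=45°, α=255°
  d=(-0.2588,-0.9659)  start (3,4)  tX=3.1296 tY=0.4245  stride 1/|dx|=3.8637 1/|dy|=1.0353
    cross y-line → (3,3), t=0.4245
    cross y-line → (3,2), t=1.4597 (wall)
  → r_4 = 1.4597
beam 5: φ=90°, α=300°
  d=(0.5000,-0.8660)  start (3,4)  tX=0.3800 tY=0.4734  stride 1/|dx|=2.0000 1/|dy|=1.1547
    cross x-line → (4,4), t=0.3800
    cross y-line → (4,3), t=0.4734
    cross y-line → (4,2), t=1.6281
    cross x-line → (5,2), t=2.3800
    cross y-line → (5,1), t=2.7828
    cross y-line → (5,0), t=3.9375 (wall)
  → r_5 = 3.9375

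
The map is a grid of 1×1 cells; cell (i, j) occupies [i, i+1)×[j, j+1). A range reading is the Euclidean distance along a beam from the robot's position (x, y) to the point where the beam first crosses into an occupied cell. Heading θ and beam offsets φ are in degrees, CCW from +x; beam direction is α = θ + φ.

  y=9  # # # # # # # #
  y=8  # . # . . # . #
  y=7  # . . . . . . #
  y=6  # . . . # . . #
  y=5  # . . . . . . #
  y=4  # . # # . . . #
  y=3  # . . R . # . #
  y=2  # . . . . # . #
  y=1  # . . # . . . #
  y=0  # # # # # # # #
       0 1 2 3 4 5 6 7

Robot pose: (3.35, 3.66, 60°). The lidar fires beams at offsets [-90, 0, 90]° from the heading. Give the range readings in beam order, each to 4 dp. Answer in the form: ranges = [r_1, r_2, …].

beam 1: φ=-90°, α=330°
  dir = (cos 330°, sin 330°) = (0.8660, -0.5000); from cell (3,3)
  next x-line at t=0.7506, next y-line at t=1.3200; Δt_x=1.1547, Δt_y=2.0000
    x: enter (4,3) at t=0.7506
    y: enter (4,2) at t=1.3200
    x: enter (5,2) at t=1.9053 ← occupied
  → r_1 = 1.9053
beam 2: φ=0°, α=60°
  dir = (cos 60°, sin 60°) = (0.5000, 0.8660); from cell (3,3)
  next x-line at t=1.3000, next y-line at t=0.3926; Δt_x=2.0000, Δt_y=1.1547
    y: enter (3,4) at t=0.3926 ← occupied
  → r_2 = 0.3926
beam 3: φ=90°, α=150°
  dir = (cos 150°, sin 150°) = (-0.8660, 0.5000); from cell (3,3)
  next x-line at t=0.4041, next y-line at t=0.6800; Δt_x=1.1547, Δt_y=2.0000
    x: enter (2,3) at t=0.4041
    y: enter (2,4) at t=0.6800 ← occupied
  → r_3 = 0.6800

ranges = [1.9053, 0.3926, 0.6800]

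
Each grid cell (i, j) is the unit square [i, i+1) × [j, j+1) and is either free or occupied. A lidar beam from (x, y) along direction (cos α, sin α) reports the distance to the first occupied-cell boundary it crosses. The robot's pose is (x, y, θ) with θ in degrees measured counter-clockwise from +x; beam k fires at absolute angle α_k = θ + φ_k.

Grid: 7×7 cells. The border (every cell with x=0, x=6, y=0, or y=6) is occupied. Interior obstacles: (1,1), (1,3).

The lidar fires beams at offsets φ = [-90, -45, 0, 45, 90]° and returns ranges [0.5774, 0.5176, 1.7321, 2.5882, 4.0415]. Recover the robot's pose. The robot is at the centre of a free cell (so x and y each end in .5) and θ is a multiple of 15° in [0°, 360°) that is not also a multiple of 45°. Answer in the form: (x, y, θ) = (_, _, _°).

The pose lattice has 23·16 = 368 candidates. Test each by forward raycasting.
  (1.5, 2.5, 195°): beam 1 = 0.5176 ≠ 0.5774 ✗
  (5.5, 5.5, 30°): beam 1 = 1.0000 ≠ 0.5774 ✗
  (5.5, 2.5, 120°): beam 2 = 1.9319 ≠ 0.5176 ✗
  (1.5, 4.5, 75°): beam 1 = 4.6587 ≠ 0.5774 ✗
  (4.5, 2.5, 150°): beam 1 = 3.0000 ≠ 0.5774 ✗
  …
  (2.5, 3.5, 240°): r_1=0.5774, r_2=0.5176, r_3=1.7321, r_4=2.5882, r_5=4.0415 — all match ✓
No second candidate reproduces the full scan.

(x, y, θ) = (2.5, 3.5, 240°)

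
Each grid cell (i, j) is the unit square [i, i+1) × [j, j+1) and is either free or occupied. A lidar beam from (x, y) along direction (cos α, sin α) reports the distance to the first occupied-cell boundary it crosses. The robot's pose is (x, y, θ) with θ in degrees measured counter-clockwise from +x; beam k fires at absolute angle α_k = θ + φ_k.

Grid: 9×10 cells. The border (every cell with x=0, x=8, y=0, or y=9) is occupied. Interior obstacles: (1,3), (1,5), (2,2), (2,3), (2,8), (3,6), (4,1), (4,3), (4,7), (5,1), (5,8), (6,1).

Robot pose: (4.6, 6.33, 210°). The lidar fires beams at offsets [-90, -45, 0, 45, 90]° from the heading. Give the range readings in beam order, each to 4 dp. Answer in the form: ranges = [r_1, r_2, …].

beam 1: φ=-90°, α=120°
  d=(-0.5000,0.8660)  start (4,6)  tX=1.2000 tY=0.7736  stride 1/|dx|=2.0000 1/|dy|=1.1547
    cross y-line → (4,7), t=0.7736 (wall)
  → r_1 = 0.7736
beam 2: φ=-45°, α=165°
  d=(-0.9659,0.2588)  start (4,6)  tX=0.6212 tY=2.5887  stride 1/|dx|=1.0353 1/|dy|=3.8637
    cross x-line → (3,6), t=0.6212 (wall)
  → r_2 = 0.6212
beam 3: φ=0°, α=210°
  d=(-0.8660,-0.5000)  start (4,6)  tX=0.6928 tY=0.6600  stride 1/|dx|=1.1547 1/|dy|=2.0000
    cross y-line → (4,5), t=0.6600
    cross x-line → (3,5), t=0.6928
    cross x-line → (2,5), t=1.8475
    cross y-line → (2,4), t=2.6600
    cross x-line → (1,4), t=3.0022
    cross x-line → (0,4), t=4.1569 (wall)
  → r_3 = 4.1569
beam 4: φ=45°, α=255°
  d=(-0.2588,-0.9659)  start (4,6)  tX=2.3182 tY=0.3416  stride 1/|dx|=3.8637 1/|dy|=1.0353
    cross y-line → (4,5), t=0.3416
    cross y-line → (4,4), t=1.3769
    cross x-line → (3,4), t=2.3182
    cross y-line → (3,3), t=2.4122
    cross y-line → (3,2), t=3.4475
    cross y-line → (3,1), t=4.4827
    cross y-line → (3,0), t=5.5180 (wall)
  → r_4 = 5.5180
beam 5: φ=90°, α=300°
  d=(0.5000,-0.8660)  start (4,6)  tX=0.8000 tY=0.3811  stride 1/|dx|=2.0000 1/|dy|=1.1547
    cross y-line → (4,5), t=0.3811
    cross x-line → (5,5), t=0.8000
    cross y-line → (5,4), t=1.5358
    cross y-line → (5,3), t=2.6905
    cross x-line → (6,3), t=2.8000
    cross y-line → (6,2), t=3.8452
    cross x-line → (7,2), t=4.8000
    cross y-line → (7,1), t=4.9999
    cross y-line → (7,0), t=6.1546 (wall)
  → r_5 = 6.1546

ranges = [0.7736, 0.6212, 4.1569, 5.5180, 6.1546]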